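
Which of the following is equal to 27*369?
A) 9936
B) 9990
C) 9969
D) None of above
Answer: D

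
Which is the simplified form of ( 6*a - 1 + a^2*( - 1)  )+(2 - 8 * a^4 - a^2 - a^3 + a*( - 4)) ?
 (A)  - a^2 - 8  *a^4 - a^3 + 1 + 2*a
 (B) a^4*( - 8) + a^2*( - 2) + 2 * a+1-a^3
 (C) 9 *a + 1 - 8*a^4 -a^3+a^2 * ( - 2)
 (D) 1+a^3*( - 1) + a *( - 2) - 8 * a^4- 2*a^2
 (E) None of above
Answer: B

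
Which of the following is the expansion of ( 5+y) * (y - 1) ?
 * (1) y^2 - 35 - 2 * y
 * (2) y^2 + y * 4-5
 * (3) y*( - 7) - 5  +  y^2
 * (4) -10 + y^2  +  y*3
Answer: 2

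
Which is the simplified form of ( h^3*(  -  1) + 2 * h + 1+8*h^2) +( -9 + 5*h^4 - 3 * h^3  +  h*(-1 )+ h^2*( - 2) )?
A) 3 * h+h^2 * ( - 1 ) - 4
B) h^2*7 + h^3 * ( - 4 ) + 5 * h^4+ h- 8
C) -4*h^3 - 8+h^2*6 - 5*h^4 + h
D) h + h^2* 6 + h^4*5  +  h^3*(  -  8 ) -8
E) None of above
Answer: E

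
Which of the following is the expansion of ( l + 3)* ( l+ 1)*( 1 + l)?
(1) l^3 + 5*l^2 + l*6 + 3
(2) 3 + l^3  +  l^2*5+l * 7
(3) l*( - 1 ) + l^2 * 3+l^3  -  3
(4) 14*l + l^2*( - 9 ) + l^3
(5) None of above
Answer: 2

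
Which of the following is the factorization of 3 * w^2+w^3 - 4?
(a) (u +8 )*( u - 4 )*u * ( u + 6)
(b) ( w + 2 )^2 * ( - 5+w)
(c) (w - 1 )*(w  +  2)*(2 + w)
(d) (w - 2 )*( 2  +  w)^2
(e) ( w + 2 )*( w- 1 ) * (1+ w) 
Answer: c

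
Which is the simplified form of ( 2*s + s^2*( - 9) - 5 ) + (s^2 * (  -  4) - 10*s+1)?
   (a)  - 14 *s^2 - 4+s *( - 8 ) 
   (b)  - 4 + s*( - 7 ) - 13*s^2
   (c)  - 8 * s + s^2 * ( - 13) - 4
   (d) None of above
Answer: c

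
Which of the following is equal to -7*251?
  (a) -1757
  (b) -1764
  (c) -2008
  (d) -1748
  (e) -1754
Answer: a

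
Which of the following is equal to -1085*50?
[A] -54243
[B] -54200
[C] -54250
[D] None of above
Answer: C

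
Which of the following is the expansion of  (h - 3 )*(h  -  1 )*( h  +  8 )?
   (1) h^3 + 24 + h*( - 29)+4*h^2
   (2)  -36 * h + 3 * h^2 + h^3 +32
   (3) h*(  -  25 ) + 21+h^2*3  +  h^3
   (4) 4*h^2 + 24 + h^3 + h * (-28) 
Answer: 1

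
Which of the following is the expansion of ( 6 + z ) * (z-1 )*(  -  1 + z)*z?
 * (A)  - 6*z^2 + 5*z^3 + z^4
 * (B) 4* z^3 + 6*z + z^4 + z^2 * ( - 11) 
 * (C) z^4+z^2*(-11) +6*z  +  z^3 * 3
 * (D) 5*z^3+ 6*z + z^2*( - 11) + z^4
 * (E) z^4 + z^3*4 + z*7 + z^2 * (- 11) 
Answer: B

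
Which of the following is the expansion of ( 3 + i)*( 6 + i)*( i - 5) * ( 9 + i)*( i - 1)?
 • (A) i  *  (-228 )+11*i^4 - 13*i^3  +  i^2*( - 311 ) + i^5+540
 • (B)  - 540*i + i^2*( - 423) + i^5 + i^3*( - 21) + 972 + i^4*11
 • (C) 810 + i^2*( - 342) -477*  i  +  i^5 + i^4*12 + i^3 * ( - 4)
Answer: C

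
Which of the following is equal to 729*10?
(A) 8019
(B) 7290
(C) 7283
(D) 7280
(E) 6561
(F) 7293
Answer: B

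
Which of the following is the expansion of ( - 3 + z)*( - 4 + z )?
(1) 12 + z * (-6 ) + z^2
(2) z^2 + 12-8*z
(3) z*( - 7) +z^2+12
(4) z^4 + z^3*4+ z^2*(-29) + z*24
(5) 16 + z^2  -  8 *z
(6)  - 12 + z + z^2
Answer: 3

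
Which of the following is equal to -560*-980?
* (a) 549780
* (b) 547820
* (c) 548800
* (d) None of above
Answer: c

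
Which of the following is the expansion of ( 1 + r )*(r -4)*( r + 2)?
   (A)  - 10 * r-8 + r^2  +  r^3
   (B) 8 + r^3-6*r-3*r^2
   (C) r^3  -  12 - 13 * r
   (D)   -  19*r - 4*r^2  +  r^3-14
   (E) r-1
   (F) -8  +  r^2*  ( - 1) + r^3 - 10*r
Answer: F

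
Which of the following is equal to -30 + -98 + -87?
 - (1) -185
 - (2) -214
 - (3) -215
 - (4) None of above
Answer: 3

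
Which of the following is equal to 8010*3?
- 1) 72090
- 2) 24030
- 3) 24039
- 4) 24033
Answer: 2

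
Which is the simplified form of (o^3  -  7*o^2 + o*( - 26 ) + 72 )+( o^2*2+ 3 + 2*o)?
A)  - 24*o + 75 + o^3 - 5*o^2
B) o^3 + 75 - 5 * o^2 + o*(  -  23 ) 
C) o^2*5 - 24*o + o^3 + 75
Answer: A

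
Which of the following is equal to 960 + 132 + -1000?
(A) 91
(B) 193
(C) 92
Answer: C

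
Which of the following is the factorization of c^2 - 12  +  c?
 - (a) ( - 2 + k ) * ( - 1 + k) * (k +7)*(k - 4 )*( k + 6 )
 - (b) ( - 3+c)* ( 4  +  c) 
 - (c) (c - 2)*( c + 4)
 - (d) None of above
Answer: b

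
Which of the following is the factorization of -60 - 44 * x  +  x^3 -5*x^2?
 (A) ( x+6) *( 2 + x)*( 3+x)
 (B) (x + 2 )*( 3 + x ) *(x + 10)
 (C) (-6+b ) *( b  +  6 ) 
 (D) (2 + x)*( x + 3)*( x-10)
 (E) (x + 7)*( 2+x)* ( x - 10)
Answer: D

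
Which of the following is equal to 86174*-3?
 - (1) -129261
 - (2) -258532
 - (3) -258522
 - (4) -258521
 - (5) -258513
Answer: 3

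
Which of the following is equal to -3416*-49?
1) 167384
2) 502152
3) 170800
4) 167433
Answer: 1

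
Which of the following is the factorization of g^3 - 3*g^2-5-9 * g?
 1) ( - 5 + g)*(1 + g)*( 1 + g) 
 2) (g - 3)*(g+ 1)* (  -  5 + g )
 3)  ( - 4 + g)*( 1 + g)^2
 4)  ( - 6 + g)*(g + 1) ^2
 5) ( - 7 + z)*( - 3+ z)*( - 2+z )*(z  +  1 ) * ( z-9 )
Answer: 1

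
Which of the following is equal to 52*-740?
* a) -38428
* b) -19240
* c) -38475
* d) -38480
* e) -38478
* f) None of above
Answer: d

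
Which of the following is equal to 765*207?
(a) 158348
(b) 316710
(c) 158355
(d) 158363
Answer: c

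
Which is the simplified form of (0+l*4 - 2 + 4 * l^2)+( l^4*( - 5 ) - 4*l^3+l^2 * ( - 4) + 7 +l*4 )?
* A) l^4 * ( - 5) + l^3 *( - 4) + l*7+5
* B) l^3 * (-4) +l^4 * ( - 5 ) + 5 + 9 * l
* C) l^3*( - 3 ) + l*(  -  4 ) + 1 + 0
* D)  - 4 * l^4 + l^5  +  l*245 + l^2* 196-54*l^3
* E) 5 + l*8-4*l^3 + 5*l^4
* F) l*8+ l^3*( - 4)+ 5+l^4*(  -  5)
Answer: F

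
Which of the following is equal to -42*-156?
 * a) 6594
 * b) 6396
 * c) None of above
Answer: c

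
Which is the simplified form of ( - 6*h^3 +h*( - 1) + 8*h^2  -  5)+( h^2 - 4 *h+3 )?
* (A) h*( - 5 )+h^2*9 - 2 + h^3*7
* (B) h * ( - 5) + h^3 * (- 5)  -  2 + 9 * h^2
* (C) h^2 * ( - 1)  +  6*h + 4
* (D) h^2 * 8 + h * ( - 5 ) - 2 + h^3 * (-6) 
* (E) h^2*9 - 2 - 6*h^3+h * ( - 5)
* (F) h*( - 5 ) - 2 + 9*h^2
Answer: E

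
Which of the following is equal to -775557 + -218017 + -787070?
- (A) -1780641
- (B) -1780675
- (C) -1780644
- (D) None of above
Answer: C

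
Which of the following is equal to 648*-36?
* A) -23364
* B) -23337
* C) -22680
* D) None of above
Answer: D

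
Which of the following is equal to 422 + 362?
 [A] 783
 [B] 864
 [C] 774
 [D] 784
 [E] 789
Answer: D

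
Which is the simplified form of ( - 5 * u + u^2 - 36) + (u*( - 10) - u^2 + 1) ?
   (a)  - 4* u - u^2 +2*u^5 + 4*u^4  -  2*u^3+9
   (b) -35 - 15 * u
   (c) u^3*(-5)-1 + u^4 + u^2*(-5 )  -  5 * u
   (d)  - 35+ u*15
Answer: b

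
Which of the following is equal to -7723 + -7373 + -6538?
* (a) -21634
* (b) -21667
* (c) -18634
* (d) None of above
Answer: a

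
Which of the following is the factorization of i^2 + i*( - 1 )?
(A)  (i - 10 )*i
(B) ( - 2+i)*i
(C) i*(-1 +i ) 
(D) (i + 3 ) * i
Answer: C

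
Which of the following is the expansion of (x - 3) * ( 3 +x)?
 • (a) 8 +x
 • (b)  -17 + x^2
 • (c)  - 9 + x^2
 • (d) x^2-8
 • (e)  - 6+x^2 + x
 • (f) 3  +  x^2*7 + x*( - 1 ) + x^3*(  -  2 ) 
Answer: c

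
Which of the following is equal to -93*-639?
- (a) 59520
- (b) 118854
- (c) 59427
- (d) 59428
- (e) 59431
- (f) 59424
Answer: c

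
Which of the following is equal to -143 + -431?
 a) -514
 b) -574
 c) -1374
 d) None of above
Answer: b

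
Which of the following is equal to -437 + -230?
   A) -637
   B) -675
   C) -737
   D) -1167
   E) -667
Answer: E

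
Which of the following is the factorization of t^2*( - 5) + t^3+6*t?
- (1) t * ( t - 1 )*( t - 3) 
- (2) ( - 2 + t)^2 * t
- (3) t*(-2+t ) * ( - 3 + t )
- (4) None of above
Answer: 3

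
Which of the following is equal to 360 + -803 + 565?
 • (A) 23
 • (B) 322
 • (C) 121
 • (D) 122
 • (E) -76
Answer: D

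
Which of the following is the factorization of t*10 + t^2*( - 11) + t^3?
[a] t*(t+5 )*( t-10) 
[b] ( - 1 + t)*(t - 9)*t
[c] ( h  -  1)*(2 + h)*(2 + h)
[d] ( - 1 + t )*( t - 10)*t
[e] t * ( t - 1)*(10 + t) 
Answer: d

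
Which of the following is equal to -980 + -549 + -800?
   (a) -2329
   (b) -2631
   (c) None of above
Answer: a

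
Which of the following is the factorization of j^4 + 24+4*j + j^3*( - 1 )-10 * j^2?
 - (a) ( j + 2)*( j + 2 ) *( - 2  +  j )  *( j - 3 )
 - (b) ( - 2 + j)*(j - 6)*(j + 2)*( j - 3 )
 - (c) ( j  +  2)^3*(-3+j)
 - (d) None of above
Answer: a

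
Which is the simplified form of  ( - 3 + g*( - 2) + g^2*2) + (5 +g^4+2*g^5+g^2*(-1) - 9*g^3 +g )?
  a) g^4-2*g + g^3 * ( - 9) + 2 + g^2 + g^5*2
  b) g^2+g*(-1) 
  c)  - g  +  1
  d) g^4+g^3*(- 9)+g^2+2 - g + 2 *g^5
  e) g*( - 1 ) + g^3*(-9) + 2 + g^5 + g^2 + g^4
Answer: d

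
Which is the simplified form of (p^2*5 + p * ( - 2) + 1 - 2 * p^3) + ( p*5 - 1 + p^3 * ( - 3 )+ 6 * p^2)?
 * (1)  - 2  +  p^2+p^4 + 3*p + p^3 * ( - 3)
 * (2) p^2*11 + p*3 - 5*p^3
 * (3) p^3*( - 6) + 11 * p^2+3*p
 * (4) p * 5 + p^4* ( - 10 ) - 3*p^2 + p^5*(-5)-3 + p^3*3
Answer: 2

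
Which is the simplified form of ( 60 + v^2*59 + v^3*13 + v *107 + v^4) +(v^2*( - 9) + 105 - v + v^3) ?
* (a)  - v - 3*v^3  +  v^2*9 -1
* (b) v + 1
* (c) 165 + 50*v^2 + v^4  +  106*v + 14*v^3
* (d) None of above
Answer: c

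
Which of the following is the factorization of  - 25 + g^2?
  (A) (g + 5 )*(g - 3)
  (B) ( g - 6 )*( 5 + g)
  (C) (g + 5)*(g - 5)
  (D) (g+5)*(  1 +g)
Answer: C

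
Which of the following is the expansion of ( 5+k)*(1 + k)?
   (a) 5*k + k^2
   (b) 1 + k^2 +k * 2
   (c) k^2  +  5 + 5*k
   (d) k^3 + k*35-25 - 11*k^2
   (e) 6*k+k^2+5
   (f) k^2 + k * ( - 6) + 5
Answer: e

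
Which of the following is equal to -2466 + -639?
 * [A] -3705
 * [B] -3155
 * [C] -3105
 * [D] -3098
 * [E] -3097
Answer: C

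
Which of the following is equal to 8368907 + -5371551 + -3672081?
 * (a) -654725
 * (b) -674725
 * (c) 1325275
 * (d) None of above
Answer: b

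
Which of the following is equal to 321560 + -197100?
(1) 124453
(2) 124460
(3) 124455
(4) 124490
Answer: 2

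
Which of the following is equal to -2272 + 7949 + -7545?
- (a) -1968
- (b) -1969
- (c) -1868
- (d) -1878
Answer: c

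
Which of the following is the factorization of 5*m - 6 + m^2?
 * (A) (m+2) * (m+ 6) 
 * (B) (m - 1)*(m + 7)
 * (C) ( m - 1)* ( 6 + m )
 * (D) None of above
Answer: C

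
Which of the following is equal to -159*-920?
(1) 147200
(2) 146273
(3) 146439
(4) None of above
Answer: 4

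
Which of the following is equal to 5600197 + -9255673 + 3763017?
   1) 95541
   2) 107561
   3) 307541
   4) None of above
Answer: 4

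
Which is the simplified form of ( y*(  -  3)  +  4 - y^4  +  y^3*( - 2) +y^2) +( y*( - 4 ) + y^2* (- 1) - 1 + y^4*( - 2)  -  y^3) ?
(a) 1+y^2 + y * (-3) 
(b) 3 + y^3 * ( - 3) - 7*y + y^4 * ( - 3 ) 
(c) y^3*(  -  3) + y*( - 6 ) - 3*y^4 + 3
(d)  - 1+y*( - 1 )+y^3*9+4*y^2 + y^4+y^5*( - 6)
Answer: b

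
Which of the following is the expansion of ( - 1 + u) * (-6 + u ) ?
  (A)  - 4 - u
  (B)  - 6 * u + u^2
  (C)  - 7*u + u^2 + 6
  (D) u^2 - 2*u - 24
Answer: C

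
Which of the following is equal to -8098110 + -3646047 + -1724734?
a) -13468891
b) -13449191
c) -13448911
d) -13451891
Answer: a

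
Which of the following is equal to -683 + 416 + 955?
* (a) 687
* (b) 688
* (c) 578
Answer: b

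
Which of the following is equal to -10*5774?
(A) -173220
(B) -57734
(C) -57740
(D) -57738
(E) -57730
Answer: C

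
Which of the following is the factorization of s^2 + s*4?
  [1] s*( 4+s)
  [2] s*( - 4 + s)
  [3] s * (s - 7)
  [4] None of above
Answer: 1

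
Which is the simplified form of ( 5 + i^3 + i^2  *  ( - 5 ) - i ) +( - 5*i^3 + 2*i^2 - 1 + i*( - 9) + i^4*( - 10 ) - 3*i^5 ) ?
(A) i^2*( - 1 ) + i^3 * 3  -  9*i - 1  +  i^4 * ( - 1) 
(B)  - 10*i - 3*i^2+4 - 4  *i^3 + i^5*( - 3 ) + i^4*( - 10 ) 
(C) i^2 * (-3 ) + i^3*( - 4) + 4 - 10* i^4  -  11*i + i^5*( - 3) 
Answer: B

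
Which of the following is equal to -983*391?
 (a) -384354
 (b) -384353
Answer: b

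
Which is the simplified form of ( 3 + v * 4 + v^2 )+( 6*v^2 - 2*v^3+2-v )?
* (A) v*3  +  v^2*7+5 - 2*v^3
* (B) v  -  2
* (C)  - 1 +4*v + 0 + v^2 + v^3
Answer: A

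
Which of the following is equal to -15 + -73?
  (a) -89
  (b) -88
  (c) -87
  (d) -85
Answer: b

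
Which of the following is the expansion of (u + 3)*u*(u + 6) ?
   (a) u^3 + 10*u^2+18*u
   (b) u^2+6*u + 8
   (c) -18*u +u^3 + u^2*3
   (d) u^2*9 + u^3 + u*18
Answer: d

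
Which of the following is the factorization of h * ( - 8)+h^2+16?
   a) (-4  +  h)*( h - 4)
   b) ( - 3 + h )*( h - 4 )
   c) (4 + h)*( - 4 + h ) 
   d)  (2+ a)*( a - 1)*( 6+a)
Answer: a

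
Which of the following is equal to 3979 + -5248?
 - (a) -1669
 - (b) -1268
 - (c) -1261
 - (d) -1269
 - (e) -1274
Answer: d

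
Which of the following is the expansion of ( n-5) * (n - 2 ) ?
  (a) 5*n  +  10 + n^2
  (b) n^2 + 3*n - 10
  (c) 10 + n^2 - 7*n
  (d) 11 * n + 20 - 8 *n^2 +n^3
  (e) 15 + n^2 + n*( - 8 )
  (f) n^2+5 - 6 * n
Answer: c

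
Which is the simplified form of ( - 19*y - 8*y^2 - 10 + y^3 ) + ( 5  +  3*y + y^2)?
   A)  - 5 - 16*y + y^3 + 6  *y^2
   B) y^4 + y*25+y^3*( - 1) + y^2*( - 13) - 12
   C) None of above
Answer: C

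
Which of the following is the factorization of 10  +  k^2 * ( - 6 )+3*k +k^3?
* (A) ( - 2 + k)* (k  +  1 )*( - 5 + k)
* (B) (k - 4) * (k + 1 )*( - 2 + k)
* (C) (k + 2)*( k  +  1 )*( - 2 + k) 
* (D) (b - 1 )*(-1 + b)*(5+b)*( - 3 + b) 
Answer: A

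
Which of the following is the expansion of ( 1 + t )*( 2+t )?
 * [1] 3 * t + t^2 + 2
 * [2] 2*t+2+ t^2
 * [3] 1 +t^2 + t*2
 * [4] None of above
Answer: 1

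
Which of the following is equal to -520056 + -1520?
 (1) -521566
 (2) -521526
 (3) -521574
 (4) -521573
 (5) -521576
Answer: 5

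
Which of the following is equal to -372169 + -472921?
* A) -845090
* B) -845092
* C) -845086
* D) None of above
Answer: A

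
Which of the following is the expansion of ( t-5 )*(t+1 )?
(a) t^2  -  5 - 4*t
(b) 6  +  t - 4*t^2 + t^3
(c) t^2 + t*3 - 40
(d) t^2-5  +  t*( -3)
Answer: a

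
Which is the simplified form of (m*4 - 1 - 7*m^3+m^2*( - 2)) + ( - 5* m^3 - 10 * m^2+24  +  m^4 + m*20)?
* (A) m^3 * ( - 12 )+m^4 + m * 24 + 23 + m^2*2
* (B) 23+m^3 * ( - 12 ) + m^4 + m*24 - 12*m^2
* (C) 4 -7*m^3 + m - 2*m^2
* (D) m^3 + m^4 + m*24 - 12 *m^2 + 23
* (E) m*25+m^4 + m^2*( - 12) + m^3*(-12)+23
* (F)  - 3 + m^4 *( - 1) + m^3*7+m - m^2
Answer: B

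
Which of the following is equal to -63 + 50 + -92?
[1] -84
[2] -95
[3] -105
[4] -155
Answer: 3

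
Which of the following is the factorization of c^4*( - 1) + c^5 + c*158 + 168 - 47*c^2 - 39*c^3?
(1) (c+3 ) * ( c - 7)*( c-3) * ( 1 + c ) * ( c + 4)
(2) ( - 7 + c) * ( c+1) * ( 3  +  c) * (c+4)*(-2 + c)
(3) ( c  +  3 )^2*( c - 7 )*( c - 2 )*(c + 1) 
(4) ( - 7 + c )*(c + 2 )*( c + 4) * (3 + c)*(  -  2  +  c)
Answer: 2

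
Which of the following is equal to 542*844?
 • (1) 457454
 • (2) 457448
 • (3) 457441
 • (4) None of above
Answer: 2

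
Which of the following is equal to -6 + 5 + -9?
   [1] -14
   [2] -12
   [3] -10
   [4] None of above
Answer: 3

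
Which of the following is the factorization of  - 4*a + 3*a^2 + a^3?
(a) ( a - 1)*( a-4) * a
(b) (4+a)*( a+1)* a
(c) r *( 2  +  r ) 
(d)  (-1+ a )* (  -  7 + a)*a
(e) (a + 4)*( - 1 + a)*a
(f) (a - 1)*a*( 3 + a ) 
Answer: e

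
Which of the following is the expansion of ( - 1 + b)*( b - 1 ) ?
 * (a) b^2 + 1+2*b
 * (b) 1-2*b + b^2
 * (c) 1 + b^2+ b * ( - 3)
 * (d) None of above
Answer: b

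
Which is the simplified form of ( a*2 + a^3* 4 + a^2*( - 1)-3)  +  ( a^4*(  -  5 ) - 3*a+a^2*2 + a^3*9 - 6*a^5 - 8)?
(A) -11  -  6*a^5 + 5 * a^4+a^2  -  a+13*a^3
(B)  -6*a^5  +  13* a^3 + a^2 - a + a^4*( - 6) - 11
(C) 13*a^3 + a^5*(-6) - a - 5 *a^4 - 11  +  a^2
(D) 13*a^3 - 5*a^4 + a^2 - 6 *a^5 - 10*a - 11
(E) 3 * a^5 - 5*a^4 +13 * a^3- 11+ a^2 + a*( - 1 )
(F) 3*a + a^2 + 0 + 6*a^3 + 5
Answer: C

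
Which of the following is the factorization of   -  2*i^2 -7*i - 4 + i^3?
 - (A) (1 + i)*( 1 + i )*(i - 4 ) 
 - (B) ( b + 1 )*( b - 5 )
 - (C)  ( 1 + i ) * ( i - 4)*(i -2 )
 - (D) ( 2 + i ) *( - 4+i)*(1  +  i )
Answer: A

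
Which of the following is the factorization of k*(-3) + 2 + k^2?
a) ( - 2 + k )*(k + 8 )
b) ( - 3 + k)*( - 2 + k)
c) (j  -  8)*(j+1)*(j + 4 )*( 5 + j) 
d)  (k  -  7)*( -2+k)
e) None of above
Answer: e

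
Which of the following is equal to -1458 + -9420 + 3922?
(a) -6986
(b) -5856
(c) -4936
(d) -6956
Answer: d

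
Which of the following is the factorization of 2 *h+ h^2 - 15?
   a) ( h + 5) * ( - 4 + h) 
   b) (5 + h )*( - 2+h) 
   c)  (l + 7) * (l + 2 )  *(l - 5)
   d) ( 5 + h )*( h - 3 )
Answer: d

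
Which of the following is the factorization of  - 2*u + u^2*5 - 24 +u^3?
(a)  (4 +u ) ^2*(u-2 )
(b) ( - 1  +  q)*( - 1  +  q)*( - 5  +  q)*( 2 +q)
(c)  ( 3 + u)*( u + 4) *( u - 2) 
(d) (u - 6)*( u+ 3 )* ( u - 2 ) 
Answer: c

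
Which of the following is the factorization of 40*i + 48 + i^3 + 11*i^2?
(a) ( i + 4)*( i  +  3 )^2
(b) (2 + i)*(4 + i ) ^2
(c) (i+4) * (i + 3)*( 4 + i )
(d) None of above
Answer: c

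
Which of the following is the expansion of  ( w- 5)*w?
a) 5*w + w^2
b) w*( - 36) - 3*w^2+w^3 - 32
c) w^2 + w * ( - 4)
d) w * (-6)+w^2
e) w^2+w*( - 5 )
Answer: e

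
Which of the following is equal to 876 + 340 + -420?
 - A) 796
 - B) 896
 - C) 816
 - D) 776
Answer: A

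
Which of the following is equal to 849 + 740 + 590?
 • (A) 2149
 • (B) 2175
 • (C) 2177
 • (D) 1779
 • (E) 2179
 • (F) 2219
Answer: E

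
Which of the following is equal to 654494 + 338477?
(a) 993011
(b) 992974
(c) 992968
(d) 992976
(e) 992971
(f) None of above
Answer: e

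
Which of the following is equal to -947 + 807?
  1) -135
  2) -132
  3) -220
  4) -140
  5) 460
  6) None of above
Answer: 4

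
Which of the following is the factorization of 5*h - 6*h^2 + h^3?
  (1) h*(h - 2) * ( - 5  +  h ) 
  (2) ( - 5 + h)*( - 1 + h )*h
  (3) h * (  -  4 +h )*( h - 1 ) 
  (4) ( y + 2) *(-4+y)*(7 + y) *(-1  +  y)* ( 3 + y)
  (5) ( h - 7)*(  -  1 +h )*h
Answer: 2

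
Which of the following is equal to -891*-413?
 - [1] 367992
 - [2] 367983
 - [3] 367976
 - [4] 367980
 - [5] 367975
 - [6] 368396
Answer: 2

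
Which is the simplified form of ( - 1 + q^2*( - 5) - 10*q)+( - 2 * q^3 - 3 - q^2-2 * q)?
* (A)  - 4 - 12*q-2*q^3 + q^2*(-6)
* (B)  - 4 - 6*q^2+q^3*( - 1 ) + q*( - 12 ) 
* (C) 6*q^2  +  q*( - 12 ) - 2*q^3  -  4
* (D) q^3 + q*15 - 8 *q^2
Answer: A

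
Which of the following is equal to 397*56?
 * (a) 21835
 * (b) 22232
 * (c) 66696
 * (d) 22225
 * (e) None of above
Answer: b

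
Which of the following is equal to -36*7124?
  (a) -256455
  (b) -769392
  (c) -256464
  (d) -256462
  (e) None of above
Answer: c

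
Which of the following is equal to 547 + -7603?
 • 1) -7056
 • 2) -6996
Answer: 1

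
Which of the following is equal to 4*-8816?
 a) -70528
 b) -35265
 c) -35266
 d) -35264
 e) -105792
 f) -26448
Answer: d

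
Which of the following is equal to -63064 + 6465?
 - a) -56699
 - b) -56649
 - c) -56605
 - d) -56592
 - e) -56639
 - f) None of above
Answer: f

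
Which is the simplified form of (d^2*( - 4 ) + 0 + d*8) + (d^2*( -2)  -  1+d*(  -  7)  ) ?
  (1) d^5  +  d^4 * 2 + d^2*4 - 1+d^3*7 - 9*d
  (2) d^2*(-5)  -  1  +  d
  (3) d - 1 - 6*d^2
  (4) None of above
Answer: 3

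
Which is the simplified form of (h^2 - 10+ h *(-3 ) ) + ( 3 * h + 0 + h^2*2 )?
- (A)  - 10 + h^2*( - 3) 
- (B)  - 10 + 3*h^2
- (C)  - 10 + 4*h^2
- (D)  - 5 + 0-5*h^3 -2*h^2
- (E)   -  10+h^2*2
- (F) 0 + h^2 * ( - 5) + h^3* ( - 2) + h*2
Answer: B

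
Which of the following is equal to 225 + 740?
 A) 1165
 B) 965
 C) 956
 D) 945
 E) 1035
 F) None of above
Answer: B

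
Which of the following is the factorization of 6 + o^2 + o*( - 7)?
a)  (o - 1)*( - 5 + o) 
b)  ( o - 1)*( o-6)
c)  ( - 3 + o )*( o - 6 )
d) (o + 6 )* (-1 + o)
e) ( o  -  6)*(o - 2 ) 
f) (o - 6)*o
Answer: b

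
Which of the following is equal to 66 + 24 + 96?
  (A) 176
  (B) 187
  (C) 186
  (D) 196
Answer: C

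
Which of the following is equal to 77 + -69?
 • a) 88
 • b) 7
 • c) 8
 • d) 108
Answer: c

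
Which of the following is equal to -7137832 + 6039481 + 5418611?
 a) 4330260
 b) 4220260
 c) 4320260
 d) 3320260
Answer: c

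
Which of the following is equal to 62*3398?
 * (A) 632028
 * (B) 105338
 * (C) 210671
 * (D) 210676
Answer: D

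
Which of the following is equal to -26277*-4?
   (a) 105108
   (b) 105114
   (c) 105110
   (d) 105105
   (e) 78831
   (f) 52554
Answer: a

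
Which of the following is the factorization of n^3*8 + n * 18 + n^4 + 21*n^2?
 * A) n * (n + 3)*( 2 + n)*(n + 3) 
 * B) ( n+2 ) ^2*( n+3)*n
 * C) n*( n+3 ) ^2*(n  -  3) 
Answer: A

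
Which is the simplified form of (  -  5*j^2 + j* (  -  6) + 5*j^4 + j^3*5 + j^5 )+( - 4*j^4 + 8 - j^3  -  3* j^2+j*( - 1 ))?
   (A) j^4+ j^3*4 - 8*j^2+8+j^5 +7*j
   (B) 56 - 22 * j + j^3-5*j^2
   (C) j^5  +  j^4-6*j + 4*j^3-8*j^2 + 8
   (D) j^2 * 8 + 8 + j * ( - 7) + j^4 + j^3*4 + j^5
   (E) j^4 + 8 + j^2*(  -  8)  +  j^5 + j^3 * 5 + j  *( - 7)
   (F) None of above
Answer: F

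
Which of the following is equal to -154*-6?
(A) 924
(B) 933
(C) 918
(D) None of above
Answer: A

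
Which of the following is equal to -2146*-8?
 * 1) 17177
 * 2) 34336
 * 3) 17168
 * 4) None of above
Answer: 3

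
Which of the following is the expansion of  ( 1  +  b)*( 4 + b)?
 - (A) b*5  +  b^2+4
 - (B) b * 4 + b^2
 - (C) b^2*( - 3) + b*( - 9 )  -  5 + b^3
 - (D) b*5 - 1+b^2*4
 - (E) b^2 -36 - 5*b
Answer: A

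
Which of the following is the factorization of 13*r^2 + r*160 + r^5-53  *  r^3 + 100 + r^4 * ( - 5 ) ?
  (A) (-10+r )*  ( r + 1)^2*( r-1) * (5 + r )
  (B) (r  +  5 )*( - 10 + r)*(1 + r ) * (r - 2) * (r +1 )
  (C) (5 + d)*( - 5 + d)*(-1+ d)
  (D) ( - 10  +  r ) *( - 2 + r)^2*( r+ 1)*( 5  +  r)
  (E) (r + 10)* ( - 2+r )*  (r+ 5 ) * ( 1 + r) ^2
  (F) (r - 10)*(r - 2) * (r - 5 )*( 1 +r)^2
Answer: B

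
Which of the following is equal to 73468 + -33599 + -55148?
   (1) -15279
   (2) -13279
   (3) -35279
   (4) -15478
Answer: 1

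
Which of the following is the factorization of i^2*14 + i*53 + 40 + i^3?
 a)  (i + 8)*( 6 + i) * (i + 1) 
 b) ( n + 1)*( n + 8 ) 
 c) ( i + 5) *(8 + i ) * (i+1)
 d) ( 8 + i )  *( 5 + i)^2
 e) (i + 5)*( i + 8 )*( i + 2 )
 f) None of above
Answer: c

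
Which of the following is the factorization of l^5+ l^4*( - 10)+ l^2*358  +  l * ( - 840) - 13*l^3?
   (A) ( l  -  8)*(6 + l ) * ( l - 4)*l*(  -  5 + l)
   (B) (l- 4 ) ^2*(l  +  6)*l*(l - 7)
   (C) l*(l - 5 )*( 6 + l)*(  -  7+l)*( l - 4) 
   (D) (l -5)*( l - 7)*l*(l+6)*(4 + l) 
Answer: C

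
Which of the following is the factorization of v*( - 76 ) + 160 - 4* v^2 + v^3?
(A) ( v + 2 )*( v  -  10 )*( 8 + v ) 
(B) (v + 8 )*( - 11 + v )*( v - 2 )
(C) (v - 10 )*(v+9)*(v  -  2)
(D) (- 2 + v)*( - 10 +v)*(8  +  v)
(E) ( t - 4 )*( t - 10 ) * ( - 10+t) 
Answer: D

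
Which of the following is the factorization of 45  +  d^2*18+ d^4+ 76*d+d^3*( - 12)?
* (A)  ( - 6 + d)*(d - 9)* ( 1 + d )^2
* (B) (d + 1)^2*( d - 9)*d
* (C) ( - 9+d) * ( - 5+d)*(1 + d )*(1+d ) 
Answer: C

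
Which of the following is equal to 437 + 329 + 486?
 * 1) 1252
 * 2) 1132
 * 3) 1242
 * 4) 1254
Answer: 1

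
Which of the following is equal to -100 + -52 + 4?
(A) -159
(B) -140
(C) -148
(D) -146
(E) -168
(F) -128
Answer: C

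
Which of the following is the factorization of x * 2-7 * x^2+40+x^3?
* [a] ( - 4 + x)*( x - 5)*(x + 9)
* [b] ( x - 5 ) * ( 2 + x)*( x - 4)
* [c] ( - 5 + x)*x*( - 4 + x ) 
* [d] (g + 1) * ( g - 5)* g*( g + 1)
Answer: b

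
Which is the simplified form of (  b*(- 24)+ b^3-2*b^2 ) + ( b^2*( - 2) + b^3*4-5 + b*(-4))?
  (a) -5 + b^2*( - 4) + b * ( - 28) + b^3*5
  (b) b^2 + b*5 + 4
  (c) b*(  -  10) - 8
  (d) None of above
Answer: a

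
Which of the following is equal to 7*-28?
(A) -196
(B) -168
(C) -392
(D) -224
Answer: A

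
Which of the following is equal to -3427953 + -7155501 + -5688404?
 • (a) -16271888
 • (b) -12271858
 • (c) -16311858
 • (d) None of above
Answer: d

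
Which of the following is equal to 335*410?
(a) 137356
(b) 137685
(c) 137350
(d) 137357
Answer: c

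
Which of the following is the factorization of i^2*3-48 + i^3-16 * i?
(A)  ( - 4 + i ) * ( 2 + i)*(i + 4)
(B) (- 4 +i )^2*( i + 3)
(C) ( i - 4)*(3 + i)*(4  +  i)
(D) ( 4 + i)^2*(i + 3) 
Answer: C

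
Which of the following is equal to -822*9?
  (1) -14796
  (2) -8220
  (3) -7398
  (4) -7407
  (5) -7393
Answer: 3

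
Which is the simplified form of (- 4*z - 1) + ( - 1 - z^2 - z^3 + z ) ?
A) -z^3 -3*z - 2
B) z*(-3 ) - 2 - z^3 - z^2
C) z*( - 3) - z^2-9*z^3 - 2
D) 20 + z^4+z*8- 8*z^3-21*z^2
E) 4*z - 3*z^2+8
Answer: B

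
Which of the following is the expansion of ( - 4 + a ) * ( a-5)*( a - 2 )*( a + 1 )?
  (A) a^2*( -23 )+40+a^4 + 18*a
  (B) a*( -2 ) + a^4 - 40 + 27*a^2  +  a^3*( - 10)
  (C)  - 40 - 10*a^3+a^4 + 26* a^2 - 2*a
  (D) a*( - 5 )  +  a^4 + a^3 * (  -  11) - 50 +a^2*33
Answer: B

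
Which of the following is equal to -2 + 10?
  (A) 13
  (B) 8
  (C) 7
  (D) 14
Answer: B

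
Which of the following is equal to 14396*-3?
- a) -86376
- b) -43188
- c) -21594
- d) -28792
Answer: b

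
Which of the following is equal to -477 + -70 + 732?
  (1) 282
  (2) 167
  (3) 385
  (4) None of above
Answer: 4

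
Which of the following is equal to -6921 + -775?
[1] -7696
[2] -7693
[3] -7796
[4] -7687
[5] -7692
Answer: 1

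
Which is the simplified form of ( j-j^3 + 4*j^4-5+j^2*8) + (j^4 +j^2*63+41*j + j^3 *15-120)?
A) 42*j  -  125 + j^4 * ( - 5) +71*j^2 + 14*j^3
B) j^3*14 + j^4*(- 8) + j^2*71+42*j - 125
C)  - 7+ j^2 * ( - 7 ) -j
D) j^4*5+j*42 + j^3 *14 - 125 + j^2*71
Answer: D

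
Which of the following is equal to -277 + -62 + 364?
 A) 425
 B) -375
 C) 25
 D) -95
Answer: C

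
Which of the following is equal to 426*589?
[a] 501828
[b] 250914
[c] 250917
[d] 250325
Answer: b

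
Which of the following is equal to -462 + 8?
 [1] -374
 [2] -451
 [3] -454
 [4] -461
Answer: 3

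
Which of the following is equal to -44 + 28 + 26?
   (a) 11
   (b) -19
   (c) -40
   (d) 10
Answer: d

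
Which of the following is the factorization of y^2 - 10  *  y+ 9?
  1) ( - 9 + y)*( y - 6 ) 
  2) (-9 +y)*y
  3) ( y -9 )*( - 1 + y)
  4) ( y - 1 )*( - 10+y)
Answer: 3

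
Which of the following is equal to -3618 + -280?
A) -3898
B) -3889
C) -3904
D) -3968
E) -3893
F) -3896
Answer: A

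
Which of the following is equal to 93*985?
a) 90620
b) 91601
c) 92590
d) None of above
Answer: d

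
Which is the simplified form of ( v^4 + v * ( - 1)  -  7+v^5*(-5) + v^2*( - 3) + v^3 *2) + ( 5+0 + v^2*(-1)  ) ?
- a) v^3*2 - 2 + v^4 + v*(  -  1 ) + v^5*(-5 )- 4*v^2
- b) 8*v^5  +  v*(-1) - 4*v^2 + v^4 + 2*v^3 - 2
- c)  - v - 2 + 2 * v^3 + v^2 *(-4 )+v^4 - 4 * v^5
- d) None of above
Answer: a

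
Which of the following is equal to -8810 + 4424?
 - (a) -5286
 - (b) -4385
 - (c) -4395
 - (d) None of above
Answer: d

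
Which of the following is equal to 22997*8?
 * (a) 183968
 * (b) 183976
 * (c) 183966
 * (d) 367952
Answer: b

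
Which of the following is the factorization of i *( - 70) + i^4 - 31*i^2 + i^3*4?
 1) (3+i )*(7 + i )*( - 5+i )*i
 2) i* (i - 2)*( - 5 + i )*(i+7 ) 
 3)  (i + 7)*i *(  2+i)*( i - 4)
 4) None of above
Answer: 4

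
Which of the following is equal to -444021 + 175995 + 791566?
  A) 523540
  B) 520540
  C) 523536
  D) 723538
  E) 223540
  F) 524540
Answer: A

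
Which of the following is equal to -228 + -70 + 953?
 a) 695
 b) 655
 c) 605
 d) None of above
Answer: b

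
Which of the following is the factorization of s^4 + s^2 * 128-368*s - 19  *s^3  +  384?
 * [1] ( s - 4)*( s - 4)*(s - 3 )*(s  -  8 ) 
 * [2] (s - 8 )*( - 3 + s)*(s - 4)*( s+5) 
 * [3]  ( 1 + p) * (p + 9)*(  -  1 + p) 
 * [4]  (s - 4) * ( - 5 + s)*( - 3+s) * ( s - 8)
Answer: 1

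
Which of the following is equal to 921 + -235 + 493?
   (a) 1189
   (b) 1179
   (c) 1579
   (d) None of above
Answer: b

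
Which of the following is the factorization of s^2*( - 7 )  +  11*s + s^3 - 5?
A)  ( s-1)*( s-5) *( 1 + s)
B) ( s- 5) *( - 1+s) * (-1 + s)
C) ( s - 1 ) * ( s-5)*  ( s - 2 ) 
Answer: B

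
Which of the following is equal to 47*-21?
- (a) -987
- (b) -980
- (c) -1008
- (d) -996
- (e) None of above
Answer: a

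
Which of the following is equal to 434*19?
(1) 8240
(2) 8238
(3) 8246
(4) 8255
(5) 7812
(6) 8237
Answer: 3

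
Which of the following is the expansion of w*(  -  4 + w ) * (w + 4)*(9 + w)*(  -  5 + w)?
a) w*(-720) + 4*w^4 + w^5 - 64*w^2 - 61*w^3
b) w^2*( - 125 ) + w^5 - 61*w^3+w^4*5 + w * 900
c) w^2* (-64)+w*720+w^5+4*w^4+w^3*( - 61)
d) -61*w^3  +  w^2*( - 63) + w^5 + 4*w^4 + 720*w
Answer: c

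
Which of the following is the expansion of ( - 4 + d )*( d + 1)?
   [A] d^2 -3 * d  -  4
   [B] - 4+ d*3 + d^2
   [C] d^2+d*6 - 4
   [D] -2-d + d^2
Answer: A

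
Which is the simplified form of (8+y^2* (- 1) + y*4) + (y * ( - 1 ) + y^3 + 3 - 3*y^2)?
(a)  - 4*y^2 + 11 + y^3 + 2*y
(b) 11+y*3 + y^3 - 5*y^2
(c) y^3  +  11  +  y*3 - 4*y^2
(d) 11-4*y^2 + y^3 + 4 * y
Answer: c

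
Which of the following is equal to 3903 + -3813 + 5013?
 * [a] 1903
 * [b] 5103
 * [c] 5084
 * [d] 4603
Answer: b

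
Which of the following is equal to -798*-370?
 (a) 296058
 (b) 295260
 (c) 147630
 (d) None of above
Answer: b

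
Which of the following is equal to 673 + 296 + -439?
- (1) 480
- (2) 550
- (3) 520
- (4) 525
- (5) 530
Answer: 5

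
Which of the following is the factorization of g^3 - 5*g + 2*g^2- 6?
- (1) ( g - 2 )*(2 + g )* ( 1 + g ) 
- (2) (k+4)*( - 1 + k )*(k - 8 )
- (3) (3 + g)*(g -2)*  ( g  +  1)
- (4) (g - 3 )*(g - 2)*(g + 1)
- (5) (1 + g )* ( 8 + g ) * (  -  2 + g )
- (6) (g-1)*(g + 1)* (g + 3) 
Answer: 3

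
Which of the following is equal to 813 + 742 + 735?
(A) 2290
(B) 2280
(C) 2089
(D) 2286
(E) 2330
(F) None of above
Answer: A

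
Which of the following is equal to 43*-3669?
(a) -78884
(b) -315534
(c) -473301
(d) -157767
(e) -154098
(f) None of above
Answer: d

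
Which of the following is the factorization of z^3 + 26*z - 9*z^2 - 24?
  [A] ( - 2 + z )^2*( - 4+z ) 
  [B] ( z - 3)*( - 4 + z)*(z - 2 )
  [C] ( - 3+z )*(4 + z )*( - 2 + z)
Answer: B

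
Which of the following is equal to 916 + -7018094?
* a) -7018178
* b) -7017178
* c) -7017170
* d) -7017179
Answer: b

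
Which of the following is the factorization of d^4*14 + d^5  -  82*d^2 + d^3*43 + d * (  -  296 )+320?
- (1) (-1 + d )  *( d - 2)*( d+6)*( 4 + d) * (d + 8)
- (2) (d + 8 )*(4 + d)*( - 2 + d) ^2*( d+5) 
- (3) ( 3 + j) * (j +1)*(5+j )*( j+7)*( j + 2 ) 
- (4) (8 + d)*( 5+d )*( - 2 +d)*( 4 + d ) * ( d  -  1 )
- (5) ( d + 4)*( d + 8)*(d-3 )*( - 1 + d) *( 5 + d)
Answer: 4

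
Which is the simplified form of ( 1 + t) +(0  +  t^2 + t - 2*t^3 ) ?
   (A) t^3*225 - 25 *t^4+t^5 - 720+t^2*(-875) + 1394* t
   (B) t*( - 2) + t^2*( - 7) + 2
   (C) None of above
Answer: C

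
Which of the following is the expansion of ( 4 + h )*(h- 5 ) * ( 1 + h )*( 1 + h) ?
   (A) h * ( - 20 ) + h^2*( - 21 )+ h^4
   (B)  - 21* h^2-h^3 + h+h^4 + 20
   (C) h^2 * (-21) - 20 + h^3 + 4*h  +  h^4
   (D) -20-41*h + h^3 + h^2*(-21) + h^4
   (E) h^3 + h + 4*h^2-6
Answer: D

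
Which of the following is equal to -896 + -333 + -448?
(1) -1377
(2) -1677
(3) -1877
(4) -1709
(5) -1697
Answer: 2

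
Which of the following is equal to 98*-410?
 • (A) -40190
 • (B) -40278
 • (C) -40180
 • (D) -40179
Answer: C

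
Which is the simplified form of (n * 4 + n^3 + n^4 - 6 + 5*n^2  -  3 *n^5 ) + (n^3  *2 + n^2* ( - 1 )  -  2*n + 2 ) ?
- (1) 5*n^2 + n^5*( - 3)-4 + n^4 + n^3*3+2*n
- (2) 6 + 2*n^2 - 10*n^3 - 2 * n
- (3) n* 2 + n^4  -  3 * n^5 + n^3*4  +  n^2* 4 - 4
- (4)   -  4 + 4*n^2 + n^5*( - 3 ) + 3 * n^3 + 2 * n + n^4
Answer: 4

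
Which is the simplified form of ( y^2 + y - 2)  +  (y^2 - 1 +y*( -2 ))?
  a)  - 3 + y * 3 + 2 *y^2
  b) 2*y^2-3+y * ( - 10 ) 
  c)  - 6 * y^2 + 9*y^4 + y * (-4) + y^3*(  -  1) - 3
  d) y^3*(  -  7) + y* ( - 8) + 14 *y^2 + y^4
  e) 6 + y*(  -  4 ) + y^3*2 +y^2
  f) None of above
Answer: f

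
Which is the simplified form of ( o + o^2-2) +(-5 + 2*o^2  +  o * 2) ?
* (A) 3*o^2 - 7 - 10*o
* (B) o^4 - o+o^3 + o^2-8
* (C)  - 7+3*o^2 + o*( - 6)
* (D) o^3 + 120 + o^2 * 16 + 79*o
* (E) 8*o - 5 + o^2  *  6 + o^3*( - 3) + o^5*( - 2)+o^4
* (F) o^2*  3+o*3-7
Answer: F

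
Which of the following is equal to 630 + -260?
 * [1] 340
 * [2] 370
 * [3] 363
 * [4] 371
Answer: 2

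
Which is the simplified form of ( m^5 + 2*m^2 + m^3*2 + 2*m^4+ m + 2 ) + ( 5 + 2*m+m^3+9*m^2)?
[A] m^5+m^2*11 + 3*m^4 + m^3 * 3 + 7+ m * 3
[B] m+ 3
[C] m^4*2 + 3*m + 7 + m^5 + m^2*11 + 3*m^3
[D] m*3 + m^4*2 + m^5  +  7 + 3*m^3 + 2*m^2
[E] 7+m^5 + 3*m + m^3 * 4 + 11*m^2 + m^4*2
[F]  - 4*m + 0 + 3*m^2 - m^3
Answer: C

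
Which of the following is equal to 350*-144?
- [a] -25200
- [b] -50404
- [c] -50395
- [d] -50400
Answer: d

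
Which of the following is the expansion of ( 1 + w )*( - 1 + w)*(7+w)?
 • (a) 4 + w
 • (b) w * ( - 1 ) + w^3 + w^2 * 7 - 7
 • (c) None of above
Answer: b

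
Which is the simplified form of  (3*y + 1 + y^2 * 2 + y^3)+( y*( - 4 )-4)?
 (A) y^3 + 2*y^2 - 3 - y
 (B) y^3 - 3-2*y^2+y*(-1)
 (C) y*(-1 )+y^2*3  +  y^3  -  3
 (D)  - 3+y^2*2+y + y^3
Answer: A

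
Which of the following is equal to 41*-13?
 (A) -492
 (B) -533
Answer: B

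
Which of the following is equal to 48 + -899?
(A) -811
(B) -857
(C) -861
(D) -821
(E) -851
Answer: E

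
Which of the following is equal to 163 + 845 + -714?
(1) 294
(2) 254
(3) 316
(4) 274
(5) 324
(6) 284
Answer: 1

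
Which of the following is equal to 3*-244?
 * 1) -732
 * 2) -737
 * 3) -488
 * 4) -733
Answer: 1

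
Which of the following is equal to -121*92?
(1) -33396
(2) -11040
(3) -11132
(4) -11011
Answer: 3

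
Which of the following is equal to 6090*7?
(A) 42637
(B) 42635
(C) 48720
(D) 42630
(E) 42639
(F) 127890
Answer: D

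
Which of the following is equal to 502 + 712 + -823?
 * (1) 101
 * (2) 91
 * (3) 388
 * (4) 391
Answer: 4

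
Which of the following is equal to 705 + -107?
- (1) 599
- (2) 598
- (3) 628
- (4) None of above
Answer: 2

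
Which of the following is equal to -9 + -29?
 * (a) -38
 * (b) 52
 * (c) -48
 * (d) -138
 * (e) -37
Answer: a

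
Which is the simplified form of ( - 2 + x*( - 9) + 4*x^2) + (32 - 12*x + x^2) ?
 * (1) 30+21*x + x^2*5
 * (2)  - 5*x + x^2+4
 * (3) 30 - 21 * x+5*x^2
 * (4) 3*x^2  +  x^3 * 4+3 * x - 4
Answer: 3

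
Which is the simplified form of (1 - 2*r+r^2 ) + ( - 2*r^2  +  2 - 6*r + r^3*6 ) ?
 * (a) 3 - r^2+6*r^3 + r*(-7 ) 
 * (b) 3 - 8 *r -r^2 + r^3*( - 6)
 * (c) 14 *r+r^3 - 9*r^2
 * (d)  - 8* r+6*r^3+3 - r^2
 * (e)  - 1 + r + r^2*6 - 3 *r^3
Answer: d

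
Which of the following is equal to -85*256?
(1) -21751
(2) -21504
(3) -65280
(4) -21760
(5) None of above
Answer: 4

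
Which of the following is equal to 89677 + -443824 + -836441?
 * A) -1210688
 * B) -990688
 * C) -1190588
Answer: C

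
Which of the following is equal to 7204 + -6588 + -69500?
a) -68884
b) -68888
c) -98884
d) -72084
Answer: a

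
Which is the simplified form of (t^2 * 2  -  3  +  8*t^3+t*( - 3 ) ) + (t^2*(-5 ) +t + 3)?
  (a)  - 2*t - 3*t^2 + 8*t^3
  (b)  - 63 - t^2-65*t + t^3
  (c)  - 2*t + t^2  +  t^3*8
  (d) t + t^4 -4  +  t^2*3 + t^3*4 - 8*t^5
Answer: a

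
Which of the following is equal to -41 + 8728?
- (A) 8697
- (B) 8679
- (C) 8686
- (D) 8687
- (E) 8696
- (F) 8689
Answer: D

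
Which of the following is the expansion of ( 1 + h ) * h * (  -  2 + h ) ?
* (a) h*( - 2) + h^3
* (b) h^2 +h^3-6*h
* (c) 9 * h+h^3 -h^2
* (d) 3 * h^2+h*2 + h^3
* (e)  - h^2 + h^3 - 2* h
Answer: e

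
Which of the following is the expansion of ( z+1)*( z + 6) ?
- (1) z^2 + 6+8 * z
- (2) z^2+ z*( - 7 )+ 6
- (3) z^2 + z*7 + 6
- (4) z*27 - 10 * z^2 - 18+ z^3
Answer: 3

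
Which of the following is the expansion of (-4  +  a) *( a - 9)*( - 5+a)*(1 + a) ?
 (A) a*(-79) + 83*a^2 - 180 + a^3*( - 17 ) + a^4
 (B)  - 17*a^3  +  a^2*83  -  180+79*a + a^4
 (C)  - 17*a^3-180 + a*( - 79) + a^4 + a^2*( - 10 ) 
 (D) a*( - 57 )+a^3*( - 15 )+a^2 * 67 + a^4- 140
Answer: A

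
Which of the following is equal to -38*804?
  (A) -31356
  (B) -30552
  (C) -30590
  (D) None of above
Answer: B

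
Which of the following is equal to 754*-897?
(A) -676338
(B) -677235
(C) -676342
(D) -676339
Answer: A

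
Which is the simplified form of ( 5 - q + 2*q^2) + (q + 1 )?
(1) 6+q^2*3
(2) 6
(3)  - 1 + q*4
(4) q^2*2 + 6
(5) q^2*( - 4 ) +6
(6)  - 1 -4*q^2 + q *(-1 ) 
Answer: 4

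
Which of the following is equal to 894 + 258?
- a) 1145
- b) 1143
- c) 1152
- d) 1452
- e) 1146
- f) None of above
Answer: c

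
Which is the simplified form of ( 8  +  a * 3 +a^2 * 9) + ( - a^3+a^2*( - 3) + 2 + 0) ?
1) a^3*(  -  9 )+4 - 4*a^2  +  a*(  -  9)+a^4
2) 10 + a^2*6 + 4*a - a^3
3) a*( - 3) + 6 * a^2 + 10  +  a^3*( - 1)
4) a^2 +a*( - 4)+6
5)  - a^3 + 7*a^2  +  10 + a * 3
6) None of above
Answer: 6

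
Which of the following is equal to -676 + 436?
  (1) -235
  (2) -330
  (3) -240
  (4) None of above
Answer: 3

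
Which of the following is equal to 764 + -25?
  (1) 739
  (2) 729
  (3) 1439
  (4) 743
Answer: 1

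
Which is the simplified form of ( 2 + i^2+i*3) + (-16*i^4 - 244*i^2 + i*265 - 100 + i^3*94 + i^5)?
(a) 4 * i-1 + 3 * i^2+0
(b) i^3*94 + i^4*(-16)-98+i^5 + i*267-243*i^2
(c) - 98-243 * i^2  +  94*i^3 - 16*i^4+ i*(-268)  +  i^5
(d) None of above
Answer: d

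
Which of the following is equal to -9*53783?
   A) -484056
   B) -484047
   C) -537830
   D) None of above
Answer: B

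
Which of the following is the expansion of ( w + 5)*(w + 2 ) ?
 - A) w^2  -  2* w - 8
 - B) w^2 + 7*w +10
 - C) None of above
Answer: B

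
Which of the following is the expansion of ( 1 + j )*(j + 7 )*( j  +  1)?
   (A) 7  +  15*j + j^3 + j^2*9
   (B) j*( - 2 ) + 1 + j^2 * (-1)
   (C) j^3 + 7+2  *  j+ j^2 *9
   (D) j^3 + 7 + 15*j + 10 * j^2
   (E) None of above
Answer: A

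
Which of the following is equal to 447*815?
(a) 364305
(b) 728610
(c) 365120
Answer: a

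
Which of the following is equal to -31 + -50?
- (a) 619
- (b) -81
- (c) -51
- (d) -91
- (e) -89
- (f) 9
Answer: b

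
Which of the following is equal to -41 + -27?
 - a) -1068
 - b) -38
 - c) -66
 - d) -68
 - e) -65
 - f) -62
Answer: d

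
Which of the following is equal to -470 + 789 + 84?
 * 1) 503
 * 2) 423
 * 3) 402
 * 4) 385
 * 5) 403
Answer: 5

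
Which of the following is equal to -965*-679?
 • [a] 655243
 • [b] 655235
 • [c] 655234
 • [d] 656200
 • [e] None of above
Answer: b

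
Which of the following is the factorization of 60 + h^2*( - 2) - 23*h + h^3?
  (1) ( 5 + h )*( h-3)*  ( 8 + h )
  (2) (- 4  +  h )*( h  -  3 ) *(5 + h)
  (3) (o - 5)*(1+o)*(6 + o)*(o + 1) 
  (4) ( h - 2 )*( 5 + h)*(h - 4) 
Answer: 2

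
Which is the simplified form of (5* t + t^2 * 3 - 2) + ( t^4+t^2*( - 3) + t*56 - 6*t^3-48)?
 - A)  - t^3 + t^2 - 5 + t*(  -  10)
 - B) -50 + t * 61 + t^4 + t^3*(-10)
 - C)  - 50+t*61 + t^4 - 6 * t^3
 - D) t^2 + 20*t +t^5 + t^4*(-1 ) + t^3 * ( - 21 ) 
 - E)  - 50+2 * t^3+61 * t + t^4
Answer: C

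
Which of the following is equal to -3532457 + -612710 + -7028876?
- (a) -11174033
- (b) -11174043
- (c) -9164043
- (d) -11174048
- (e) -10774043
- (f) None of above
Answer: b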